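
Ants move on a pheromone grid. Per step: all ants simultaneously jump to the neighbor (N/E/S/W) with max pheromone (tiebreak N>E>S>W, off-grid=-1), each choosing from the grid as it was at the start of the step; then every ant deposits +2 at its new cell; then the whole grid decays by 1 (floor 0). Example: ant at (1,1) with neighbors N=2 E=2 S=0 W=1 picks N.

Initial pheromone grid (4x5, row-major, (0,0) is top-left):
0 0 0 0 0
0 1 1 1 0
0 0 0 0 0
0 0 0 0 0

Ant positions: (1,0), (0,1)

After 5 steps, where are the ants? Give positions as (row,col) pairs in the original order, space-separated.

Step 1: ant0:(1,0)->E->(1,1) | ant1:(0,1)->S->(1,1)
  grid max=4 at (1,1)
Step 2: ant0:(1,1)->N->(0,1) | ant1:(1,1)->N->(0,1)
  grid max=3 at (0,1)
Step 3: ant0:(0,1)->S->(1,1) | ant1:(0,1)->S->(1,1)
  grid max=6 at (1,1)
Step 4: ant0:(1,1)->N->(0,1) | ant1:(1,1)->N->(0,1)
  grid max=5 at (0,1)
Step 5: ant0:(0,1)->S->(1,1) | ant1:(0,1)->S->(1,1)
  grid max=8 at (1,1)

(1,1) (1,1)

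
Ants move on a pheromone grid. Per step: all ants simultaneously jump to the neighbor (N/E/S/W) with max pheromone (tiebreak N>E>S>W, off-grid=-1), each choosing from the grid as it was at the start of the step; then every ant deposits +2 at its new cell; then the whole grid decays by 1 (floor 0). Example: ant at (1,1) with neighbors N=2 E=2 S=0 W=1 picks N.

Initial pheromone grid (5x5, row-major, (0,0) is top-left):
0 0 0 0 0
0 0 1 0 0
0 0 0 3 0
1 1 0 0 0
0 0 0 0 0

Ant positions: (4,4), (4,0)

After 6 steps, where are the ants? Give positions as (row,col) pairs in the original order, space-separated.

Step 1: ant0:(4,4)->N->(3,4) | ant1:(4,0)->N->(3,0)
  grid max=2 at (2,3)
Step 2: ant0:(3,4)->N->(2,4) | ant1:(3,0)->N->(2,0)
  grid max=1 at (2,0)
Step 3: ant0:(2,4)->W->(2,3) | ant1:(2,0)->S->(3,0)
  grid max=2 at (2,3)
Step 4: ant0:(2,3)->N->(1,3) | ant1:(3,0)->N->(2,0)
  grid max=1 at (1,3)
Step 5: ant0:(1,3)->S->(2,3) | ant1:(2,0)->S->(3,0)
  grid max=2 at (2,3)
Step 6: ant0:(2,3)->N->(1,3) | ant1:(3,0)->N->(2,0)
  grid max=1 at (1,3)

(1,3) (2,0)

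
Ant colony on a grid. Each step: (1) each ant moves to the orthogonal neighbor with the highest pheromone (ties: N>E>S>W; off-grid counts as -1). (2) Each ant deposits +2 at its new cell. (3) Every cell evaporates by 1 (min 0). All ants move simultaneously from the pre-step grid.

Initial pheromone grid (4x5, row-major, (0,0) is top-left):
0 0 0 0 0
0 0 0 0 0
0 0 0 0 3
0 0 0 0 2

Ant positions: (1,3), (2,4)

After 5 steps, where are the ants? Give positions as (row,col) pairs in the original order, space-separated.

Step 1: ant0:(1,3)->N->(0,3) | ant1:(2,4)->S->(3,4)
  grid max=3 at (3,4)
Step 2: ant0:(0,3)->E->(0,4) | ant1:(3,4)->N->(2,4)
  grid max=3 at (2,4)
Step 3: ant0:(0,4)->S->(1,4) | ant1:(2,4)->S->(3,4)
  grid max=3 at (3,4)
Step 4: ant0:(1,4)->S->(2,4) | ant1:(3,4)->N->(2,4)
  grid max=5 at (2,4)
Step 5: ant0:(2,4)->S->(3,4) | ant1:(2,4)->S->(3,4)
  grid max=5 at (3,4)

(3,4) (3,4)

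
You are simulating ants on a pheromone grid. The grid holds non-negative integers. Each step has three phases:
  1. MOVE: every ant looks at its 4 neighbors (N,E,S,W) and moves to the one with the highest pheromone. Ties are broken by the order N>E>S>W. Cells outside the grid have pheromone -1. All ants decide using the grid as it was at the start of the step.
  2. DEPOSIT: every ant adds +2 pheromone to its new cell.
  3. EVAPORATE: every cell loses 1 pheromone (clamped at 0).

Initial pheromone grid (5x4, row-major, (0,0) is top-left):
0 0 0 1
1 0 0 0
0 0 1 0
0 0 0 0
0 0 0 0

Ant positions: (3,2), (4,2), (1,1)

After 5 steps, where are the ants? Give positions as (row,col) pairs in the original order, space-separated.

Step 1: ant0:(3,2)->N->(2,2) | ant1:(4,2)->N->(3,2) | ant2:(1,1)->W->(1,0)
  grid max=2 at (1,0)
Step 2: ant0:(2,2)->S->(3,2) | ant1:(3,2)->N->(2,2) | ant2:(1,0)->N->(0,0)
  grid max=3 at (2,2)
Step 3: ant0:(3,2)->N->(2,2) | ant1:(2,2)->S->(3,2) | ant2:(0,0)->S->(1,0)
  grid max=4 at (2,2)
Step 4: ant0:(2,2)->S->(3,2) | ant1:(3,2)->N->(2,2) | ant2:(1,0)->N->(0,0)
  grid max=5 at (2,2)
Step 5: ant0:(3,2)->N->(2,2) | ant1:(2,2)->S->(3,2) | ant2:(0,0)->S->(1,0)
  grid max=6 at (2,2)

(2,2) (3,2) (1,0)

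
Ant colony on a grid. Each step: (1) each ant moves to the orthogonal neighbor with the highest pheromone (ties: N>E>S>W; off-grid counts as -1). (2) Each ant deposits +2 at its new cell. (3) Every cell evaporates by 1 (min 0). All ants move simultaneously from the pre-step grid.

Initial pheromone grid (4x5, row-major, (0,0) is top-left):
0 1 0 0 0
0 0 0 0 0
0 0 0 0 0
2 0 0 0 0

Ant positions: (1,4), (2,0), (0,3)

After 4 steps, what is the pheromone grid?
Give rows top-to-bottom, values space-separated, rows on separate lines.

After step 1: ants at (0,4),(3,0),(0,4)
  0 0 0 0 3
  0 0 0 0 0
  0 0 0 0 0
  3 0 0 0 0
After step 2: ants at (1,4),(2,0),(1,4)
  0 0 0 0 2
  0 0 0 0 3
  1 0 0 0 0
  2 0 0 0 0
After step 3: ants at (0,4),(3,0),(0,4)
  0 0 0 0 5
  0 0 0 0 2
  0 0 0 0 0
  3 0 0 0 0
After step 4: ants at (1,4),(2,0),(1,4)
  0 0 0 0 4
  0 0 0 0 5
  1 0 0 0 0
  2 0 0 0 0

0 0 0 0 4
0 0 0 0 5
1 0 0 0 0
2 0 0 0 0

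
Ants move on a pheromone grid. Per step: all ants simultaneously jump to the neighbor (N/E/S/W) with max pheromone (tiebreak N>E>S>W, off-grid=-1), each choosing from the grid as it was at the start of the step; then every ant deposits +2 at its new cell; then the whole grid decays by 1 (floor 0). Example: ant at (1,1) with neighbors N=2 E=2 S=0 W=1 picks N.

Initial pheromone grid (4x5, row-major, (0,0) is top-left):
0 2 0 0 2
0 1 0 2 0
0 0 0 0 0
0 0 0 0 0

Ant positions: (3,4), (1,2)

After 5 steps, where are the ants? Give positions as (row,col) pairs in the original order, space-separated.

Step 1: ant0:(3,4)->N->(2,4) | ant1:(1,2)->E->(1,3)
  grid max=3 at (1,3)
Step 2: ant0:(2,4)->N->(1,4) | ant1:(1,3)->N->(0,3)
  grid max=2 at (1,3)
Step 3: ant0:(1,4)->W->(1,3) | ant1:(0,3)->S->(1,3)
  grid max=5 at (1,3)
Step 4: ant0:(1,3)->N->(0,3) | ant1:(1,3)->N->(0,3)
  grid max=4 at (1,3)
Step 5: ant0:(0,3)->S->(1,3) | ant1:(0,3)->S->(1,3)
  grid max=7 at (1,3)

(1,3) (1,3)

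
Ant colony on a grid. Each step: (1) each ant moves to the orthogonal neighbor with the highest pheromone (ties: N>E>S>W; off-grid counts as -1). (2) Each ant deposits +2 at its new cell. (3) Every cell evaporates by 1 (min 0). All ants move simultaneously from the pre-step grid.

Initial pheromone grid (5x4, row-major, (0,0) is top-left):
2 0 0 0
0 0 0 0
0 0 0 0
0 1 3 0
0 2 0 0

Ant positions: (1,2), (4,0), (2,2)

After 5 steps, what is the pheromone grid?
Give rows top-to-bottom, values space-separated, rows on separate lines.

After step 1: ants at (0,2),(4,1),(3,2)
  1 0 1 0
  0 0 0 0
  0 0 0 0
  0 0 4 0
  0 3 0 0
After step 2: ants at (0,3),(3,1),(2,2)
  0 0 0 1
  0 0 0 0
  0 0 1 0
  0 1 3 0
  0 2 0 0
After step 3: ants at (1,3),(3,2),(3,2)
  0 0 0 0
  0 0 0 1
  0 0 0 0
  0 0 6 0
  0 1 0 0
After step 4: ants at (0,3),(2,2),(2,2)
  0 0 0 1
  0 0 0 0
  0 0 3 0
  0 0 5 0
  0 0 0 0
After step 5: ants at (1,3),(3,2),(3,2)
  0 0 0 0
  0 0 0 1
  0 0 2 0
  0 0 8 0
  0 0 0 0

0 0 0 0
0 0 0 1
0 0 2 0
0 0 8 0
0 0 0 0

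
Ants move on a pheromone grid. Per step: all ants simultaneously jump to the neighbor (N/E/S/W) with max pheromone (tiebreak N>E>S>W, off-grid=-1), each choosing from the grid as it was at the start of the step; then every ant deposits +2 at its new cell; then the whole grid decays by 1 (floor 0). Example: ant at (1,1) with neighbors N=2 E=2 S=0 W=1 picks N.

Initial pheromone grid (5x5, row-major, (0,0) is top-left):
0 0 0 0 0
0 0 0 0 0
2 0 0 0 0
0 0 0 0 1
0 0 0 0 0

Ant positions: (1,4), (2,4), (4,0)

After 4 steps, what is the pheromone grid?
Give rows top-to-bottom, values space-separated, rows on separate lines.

After step 1: ants at (0,4),(3,4),(3,0)
  0 0 0 0 1
  0 0 0 0 0
  1 0 0 0 0
  1 0 0 0 2
  0 0 0 0 0
After step 2: ants at (1,4),(2,4),(2,0)
  0 0 0 0 0
  0 0 0 0 1
  2 0 0 0 1
  0 0 0 0 1
  0 0 0 0 0
After step 3: ants at (2,4),(1,4),(1,0)
  0 0 0 0 0
  1 0 0 0 2
  1 0 0 0 2
  0 0 0 0 0
  0 0 0 0 0
After step 4: ants at (1,4),(2,4),(2,0)
  0 0 0 0 0
  0 0 0 0 3
  2 0 0 0 3
  0 0 0 0 0
  0 0 0 0 0

0 0 0 0 0
0 0 0 0 3
2 0 0 0 3
0 0 0 0 0
0 0 0 0 0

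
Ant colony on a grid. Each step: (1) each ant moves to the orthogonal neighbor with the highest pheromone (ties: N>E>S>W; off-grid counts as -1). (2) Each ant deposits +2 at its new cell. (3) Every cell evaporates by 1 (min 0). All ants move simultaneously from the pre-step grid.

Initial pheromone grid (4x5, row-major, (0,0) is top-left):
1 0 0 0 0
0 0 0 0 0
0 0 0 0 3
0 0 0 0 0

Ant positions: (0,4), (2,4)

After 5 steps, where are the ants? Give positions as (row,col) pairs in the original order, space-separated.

Step 1: ant0:(0,4)->S->(1,4) | ant1:(2,4)->N->(1,4)
  grid max=3 at (1,4)
Step 2: ant0:(1,4)->S->(2,4) | ant1:(1,4)->S->(2,4)
  grid max=5 at (2,4)
Step 3: ant0:(2,4)->N->(1,4) | ant1:(2,4)->N->(1,4)
  grid max=5 at (1,4)
Step 4: ant0:(1,4)->S->(2,4) | ant1:(1,4)->S->(2,4)
  grid max=7 at (2,4)
Step 5: ant0:(2,4)->N->(1,4) | ant1:(2,4)->N->(1,4)
  grid max=7 at (1,4)

(1,4) (1,4)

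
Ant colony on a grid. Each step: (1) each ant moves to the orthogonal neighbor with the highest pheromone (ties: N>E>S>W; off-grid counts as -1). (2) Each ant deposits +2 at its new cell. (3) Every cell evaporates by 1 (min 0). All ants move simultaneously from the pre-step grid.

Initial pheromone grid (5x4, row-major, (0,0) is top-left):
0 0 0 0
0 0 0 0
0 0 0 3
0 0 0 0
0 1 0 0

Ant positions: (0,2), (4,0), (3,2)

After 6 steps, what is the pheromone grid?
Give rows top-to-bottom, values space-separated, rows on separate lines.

After step 1: ants at (0,3),(4,1),(2,2)
  0 0 0 1
  0 0 0 0
  0 0 1 2
  0 0 0 0
  0 2 0 0
After step 2: ants at (1,3),(3,1),(2,3)
  0 0 0 0
  0 0 0 1
  0 0 0 3
  0 1 0 0
  0 1 0 0
After step 3: ants at (2,3),(4,1),(1,3)
  0 0 0 0
  0 0 0 2
  0 0 0 4
  0 0 0 0
  0 2 0 0
After step 4: ants at (1,3),(3,1),(2,3)
  0 0 0 0
  0 0 0 3
  0 0 0 5
  0 1 0 0
  0 1 0 0
After step 5: ants at (2,3),(4,1),(1,3)
  0 0 0 0
  0 0 0 4
  0 0 0 6
  0 0 0 0
  0 2 0 0
After step 6: ants at (1,3),(3,1),(2,3)
  0 0 0 0
  0 0 0 5
  0 0 0 7
  0 1 0 0
  0 1 0 0

0 0 0 0
0 0 0 5
0 0 0 7
0 1 0 0
0 1 0 0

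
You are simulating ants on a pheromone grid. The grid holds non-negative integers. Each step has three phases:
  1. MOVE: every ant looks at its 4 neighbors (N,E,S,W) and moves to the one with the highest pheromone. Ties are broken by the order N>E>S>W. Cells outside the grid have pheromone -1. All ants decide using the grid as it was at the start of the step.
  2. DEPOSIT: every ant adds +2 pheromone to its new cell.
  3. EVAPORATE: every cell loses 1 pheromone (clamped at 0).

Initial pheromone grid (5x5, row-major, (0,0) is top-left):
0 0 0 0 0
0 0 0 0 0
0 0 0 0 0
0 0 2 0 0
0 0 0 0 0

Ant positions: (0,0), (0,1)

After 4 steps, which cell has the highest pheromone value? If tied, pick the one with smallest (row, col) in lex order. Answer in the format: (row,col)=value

Step 1: ant0:(0,0)->E->(0,1) | ant1:(0,1)->E->(0,2)
  grid max=1 at (0,1)
Step 2: ant0:(0,1)->E->(0,2) | ant1:(0,2)->W->(0,1)
  grid max=2 at (0,1)
Step 3: ant0:(0,2)->W->(0,1) | ant1:(0,1)->E->(0,2)
  grid max=3 at (0,1)
Step 4: ant0:(0,1)->E->(0,2) | ant1:(0,2)->W->(0,1)
  grid max=4 at (0,1)
Final grid:
  0 4 4 0 0
  0 0 0 0 0
  0 0 0 0 0
  0 0 0 0 0
  0 0 0 0 0
Max pheromone 4 at (0,1)

Answer: (0,1)=4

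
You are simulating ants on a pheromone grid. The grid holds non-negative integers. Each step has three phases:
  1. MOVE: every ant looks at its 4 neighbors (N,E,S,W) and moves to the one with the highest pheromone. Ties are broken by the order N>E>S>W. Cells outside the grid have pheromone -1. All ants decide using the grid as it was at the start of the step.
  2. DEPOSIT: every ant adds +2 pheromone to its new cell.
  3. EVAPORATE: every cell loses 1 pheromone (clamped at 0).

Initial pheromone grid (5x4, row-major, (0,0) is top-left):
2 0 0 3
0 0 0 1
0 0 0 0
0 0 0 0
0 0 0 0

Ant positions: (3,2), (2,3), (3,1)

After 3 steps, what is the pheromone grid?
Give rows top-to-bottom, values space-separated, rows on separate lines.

After step 1: ants at (2,2),(1,3),(2,1)
  1 0 0 2
  0 0 0 2
  0 1 1 0
  0 0 0 0
  0 0 0 0
After step 2: ants at (2,1),(0,3),(2,2)
  0 0 0 3
  0 0 0 1
  0 2 2 0
  0 0 0 0
  0 0 0 0
After step 3: ants at (2,2),(1,3),(2,1)
  0 0 0 2
  0 0 0 2
  0 3 3 0
  0 0 0 0
  0 0 0 0

0 0 0 2
0 0 0 2
0 3 3 0
0 0 0 0
0 0 0 0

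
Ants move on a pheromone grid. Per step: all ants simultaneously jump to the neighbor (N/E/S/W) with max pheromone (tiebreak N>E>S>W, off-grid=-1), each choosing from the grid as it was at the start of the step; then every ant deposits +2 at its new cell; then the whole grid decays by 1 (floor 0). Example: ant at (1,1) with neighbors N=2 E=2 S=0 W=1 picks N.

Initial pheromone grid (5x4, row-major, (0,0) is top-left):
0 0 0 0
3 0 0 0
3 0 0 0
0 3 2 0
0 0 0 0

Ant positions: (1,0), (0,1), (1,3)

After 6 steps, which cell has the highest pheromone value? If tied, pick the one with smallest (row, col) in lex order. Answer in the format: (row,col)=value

Answer: (0,2)=6

Derivation:
Step 1: ant0:(1,0)->S->(2,0) | ant1:(0,1)->E->(0,2) | ant2:(1,3)->N->(0,3)
  grid max=4 at (2,0)
Step 2: ant0:(2,0)->N->(1,0) | ant1:(0,2)->E->(0,3) | ant2:(0,3)->W->(0,2)
  grid max=3 at (1,0)
Step 3: ant0:(1,0)->S->(2,0) | ant1:(0,3)->W->(0,2) | ant2:(0,2)->E->(0,3)
  grid max=4 at (2,0)
Step 4: ant0:(2,0)->N->(1,0) | ant1:(0,2)->E->(0,3) | ant2:(0,3)->W->(0,2)
  grid max=4 at (0,2)
Step 5: ant0:(1,0)->S->(2,0) | ant1:(0,3)->W->(0,2) | ant2:(0,2)->E->(0,3)
  grid max=5 at (0,2)
Step 6: ant0:(2,0)->N->(1,0) | ant1:(0,2)->E->(0,3) | ant2:(0,3)->W->(0,2)
  grid max=6 at (0,2)
Final grid:
  0 0 6 6
  3 0 0 0
  3 0 0 0
  0 0 0 0
  0 0 0 0
Max pheromone 6 at (0,2)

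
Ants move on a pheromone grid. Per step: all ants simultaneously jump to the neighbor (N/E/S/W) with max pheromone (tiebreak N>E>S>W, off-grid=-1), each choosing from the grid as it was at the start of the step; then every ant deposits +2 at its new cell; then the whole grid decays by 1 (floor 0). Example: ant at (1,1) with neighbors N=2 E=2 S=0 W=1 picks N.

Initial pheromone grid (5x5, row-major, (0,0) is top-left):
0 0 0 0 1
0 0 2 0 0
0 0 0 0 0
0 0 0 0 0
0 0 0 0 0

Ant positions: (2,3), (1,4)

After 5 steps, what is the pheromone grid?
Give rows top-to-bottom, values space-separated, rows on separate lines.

After step 1: ants at (1,3),(0,4)
  0 0 0 0 2
  0 0 1 1 0
  0 0 0 0 0
  0 0 0 0 0
  0 0 0 0 0
After step 2: ants at (1,2),(1,4)
  0 0 0 0 1
  0 0 2 0 1
  0 0 0 0 0
  0 0 0 0 0
  0 0 0 0 0
After step 3: ants at (0,2),(0,4)
  0 0 1 0 2
  0 0 1 0 0
  0 0 0 0 0
  0 0 0 0 0
  0 0 0 0 0
After step 4: ants at (1,2),(1,4)
  0 0 0 0 1
  0 0 2 0 1
  0 0 0 0 0
  0 0 0 0 0
  0 0 0 0 0
After step 5: ants at (0,2),(0,4)
  0 0 1 0 2
  0 0 1 0 0
  0 0 0 0 0
  0 0 0 0 0
  0 0 0 0 0

0 0 1 0 2
0 0 1 0 0
0 0 0 0 0
0 0 0 0 0
0 0 0 0 0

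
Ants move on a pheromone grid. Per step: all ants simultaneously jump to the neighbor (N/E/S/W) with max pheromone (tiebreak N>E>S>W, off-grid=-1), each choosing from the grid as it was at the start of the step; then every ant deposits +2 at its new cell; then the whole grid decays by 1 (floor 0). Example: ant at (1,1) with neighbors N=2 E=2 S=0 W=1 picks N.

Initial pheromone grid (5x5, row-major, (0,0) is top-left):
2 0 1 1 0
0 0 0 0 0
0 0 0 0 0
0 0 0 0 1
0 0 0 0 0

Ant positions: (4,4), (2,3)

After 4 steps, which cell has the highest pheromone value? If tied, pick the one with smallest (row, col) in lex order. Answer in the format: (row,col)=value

Step 1: ant0:(4,4)->N->(3,4) | ant1:(2,3)->N->(1,3)
  grid max=2 at (3,4)
Step 2: ant0:(3,4)->N->(2,4) | ant1:(1,3)->N->(0,3)
  grid max=1 at (0,3)
Step 3: ant0:(2,4)->S->(3,4) | ant1:(0,3)->E->(0,4)
  grid max=2 at (3,4)
Step 4: ant0:(3,4)->N->(2,4) | ant1:(0,4)->S->(1,4)
  grid max=1 at (1,4)
Final grid:
  0 0 0 0 0
  0 0 0 0 1
  0 0 0 0 1
  0 0 0 0 1
  0 0 0 0 0
Max pheromone 1 at (1,4)

Answer: (1,4)=1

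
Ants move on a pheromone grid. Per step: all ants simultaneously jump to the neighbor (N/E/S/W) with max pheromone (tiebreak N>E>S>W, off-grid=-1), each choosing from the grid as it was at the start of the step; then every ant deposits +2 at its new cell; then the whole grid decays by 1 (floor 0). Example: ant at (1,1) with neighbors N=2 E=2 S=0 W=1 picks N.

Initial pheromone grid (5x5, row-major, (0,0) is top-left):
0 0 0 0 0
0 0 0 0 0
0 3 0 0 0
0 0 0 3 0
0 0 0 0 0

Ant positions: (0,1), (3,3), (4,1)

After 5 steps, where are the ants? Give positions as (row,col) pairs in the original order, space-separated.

Step 1: ant0:(0,1)->E->(0,2) | ant1:(3,3)->N->(2,3) | ant2:(4,1)->N->(3,1)
  grid max=2 at (2,1)
Step 2: ant0:(0,2)->E->(0,3) | ant1:(2,3)->S->(3,3) | ant2:(3,1)->N->(2,1)
  grid max=3 at (2,1)
Step 3: ant0:(0,3)->E->(0,4) | ant1:(3,3)->N->(2,3) | ant2:(2,1)->N->(1,1)
  grid max=2 at (2,1)
Step 4: ant0:(0,4)->S->(1,4) | ant1:(2,3)->S->(3,3) | ant2:(1,1)->S->(2,1)
  grid max=3 at (2,1)
Step 5: ant0:(1,4)->N->(0,4) | ant1:(3,3)->N->(2,3) | ant2:(2,1)->N->(1,1)
  grid max=2 at (2,1)

(0,4) (2,3) (1,1)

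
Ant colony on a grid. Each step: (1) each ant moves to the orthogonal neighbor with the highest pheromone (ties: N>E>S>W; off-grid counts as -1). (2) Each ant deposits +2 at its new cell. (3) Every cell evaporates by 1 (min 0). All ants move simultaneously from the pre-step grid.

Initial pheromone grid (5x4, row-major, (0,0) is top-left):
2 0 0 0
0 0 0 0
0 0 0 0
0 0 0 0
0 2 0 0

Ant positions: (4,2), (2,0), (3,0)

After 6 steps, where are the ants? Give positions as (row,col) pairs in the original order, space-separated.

Step 1: ant0:(4,2)->W->(4,1) | ant1:(2,0)->N->(1,0) | ant2:(3,0)->N->(2,0)
  grid max=3 at (4,1)
Step 2: ant0:(4,1)->N->(3,1) | ant1:(1,0)->N->(0,0) | ant2:(2,0)->N->(1,0)
  grid max=2 at (0,0)
Step 3: ant0:(3,1)->S->(4,1) | ant1:(0,0)->S->(1,0) | ant2:(1,0)->N->(0,0)
  grid max=3 at (0,0)
Step 4: ant0:(4,1)->N->(3,1) | ant1:(1,0)->N->(0,0) | ant2:(0,0)->S->(1,0)
  grid max=4 at (0,0)
Step 5: ant0:(3,1)->S->(4,1) | ant1:(0,0)->S->(1,0) | ant2:(1,0)->N->(0,0)
  grid max=5 at (0,0)
Step 6: ant0:(4,1)->N->(3,1) | ant1:(1,0)->N->(0,0) | ant2:(0,0)->S->(1,0)
  grid max=6 at (0,0)

(3,1) (0,0) (1,0)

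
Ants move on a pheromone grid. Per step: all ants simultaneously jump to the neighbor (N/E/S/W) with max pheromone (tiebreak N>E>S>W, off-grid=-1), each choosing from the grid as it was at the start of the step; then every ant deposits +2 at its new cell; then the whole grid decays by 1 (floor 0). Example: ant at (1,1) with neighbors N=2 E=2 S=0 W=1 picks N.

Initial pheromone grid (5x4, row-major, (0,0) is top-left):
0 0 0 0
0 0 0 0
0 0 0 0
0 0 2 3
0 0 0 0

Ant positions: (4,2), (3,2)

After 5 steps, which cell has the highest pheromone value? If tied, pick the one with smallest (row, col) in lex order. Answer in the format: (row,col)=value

Step 1: ant0:(4,2)->N->(3,2) | ant1:(3,2)->E->(3,3)
  grid max=4 at (3,3)
Step 2: ant0:(3,2)->E->(3,3) | ant1:(3,3)->W->(3,2)
  grid max=5 at (3,3)
Step 3: ant0:(3,3)->W->(3,2) | ant1:(3,2)->E->(3,3)
  grid max=6 at (3,3)
Step 4: ant0:(3,2)->E->(3,3) | ant1:(3,3)->W->(3,2)
  grid max=7 at (3,3)
Step 5: ant0:(3,3)->W->(3,2) | ant1:(3,2)->E->(3,3)
  grid max=8 at (3,3)
Final grid:
  0 0 0 0
  0 0 0 0
  0 0 0 0
  0 0 7 8
  0 0 0 0
Max pheromone 8 at (3,3)

Answer: (3,3)=8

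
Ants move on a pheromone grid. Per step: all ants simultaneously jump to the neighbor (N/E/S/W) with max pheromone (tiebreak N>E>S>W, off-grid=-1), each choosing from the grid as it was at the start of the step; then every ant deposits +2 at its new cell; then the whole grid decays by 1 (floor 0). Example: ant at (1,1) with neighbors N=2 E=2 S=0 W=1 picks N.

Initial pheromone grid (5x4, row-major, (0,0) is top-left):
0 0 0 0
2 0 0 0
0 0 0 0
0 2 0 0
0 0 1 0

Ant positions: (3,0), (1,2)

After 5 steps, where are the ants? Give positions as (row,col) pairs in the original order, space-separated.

Step 1: ant0:(3,0)->E->(3,1) | ant1:(1,2)->N->(0,2)
  grid max=3 at (3,1)
Step 2: ant0:(3,1)->N->(2,1) | ant1:(0,2)->E->(0,3)
  grid max=2 at (3,1)
Step 3: ant0:(2,1)->S->(3,1) | ant1:(0,3)->S->(1,3)
  grid max=3 at (3,1)
Step 4: ant0:(3,1)->N->(2,1) | ant1:(1,3)->N->(0,3)
  grid max=2 at (3,1)
Step 5: ant0:(2,1)->S->(3,1) | ant1:(0,3)->S->(1,3)
  grid max=3 at (3,1)

(3,1) (1,3)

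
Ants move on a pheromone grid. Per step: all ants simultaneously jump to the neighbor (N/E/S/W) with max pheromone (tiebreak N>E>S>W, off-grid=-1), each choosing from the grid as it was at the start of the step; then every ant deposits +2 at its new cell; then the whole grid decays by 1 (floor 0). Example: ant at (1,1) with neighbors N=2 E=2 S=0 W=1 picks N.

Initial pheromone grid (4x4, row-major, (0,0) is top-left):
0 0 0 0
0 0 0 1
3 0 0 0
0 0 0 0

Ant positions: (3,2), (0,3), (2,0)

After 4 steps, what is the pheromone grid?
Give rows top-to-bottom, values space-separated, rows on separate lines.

After step 1: ants at (2,2),(1,3),(1,0)
  0 0 0 0
  1 0 0 2
  2 0 1 0
  0 0 0 0
After step 2: ants at (1,2),(0,3),(2,0)
  0 0 0 1
  0 0 1 1
  3 0 0 0
  0 0 0 0
After step 3: ants at (1,3),(1,3),(1,0)
  0 0 0 0
  1 0 0 4
  2 0 0 0
  0 0 0 0
After step 4: ants at (0,3),(0,3),(2,0)
  0 0 0 3
  0 0 0 3
  3 0 0 0
  0 0 0 0

0 0 0 3
0 0 0 3
3 0 0 0
0 0 0 0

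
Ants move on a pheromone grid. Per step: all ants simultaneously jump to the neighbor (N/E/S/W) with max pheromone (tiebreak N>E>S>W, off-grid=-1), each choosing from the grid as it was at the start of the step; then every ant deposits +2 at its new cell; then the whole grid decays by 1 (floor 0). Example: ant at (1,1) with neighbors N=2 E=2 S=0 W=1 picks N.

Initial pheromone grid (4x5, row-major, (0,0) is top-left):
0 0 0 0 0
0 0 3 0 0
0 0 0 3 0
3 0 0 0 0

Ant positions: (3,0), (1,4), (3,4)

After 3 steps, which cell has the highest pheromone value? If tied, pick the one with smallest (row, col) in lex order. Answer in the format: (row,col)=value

Answer: (2,3)=2

Derivation:
Step 1: ant0:(3,0)->N->(2,0) | ant1:(1,4)->N->(0,4) | ant2:(3,4)->N->(2,4)
  grid max=2 at (1,2)
Step 2: ant0:(2,0)->S->(3,0) | ant1:(0,4)->S->(1,4) | ant2:(2,4)->W->(2,3)
  grid max=3 at (2,3)
Step 3: ant0:(3,0)->N->(2,0) | ant1:(1,4)->N->(0,4) | ant2:(2,3)->N->(1,3)
  grid max=2 at (2,3)
Final grid:
  0 0 0 0 1
  0 0 0 1 0
  1 0 0 2 0
  2 0 0 0 0
Max pheromone 2 at (2,3)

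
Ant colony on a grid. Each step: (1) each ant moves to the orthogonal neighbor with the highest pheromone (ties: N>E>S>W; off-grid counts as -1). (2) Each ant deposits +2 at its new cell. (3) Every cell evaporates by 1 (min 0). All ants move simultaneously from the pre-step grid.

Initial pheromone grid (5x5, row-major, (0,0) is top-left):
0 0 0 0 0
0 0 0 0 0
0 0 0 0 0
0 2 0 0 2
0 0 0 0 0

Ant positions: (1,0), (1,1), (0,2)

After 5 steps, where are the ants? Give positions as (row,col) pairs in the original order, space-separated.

Step 1: ant0:(1,0)->N->(0,0) | ant1:(1,1)->N->(0,1) | ant2:(0,2)->E->(0,3)
  grid max=1 at (0,0)
Step 2: ant0:(0,0)->E->(0,1) | ant1:(0,1)->W->(0,0) | ant2:(0,3)->E->(0,4)
  grid max=2 at (0,0)
Step 3: ant0:(0,1)->W->(0,0) | ant1:(0,0)->E->(0,1) | ant2:(0,4)->S->(1,4)
  grid max=3 at (0,0)
Step 4: ant0:(0,0)->E->(0,1) | ant1:(0,1)->W->(0,0) | ant2:(1,4)->N->(0,4)
  grid max=4 at (0,0)
Step 5: ant0:(0,1)->W->(0,0) | ant1:(0,0)->E->(0,1) | ant2:(0,4)->S->(1,4)
  grid max=5 at (0,0)

(0,0) (0,1) (1,4)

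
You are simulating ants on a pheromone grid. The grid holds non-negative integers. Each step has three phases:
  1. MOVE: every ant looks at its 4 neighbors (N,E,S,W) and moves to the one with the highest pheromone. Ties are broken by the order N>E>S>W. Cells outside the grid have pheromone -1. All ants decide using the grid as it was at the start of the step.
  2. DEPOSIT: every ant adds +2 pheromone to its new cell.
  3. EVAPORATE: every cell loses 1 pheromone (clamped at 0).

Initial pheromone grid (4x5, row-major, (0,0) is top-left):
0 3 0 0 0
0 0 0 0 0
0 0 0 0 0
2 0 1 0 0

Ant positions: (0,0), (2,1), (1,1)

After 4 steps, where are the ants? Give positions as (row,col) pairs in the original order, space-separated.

Step 1: ant0:(0,0)->E->(0,1) | ant1:(2,1)->N->(1,1) | ant2:(1,1)->N->(0,1)
  grid max=6 at (0,1)
Step 2: ant0:(0,1)->S->(1,1) | ant1:(1,1)->N->(0,1) | ant2:(0,1)->S->(1,1)
  grid max=7 at (0,1)
Step 3: ant0:(1,1)->N->(0,1) | ant1:(0,1)->S->(1,1) | ant2:(1,1)->N->(0,1)
  grid max=10 at (0,1)
Step 4: ant0:(0,1)->S->(1,1) | ant1:(1,1)->N->(0,1) | ant2:(0,1)->S->(1,1)
  grid max=11 at (0,1)

(1,1) (0,1) (1,1)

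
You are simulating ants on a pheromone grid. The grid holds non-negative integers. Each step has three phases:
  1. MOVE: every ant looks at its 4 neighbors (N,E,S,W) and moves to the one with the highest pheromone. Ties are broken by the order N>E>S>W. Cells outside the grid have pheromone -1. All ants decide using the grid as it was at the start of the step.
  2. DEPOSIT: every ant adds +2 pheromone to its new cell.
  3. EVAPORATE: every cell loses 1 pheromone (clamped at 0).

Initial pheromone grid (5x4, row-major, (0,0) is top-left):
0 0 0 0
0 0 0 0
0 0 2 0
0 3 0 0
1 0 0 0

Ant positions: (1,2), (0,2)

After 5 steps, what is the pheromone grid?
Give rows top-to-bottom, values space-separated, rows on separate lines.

After step 1: ants at (2,2),(0,3)
  0 0 0 1
  0 0 0 0
  0 0 3 0
  0 2 0 0
  0 0 0 0
After step 2: ants at (1,2),(1,3)
  0 0 0 0
  0 0 1 1
  0 0 2 0
  0 1 0 0
  0 0 0 0
After step 3: ants at (2,2),(1,2)
  0 0 0 0
  0 0 2 0
  0 0 3 0
  0 0 0 0
  0 0 0 0
After step 4: ants at (1,2),(2,2)
  0 0 0 0
  0 0 3 0
  0 0 4 0
  0 0 0 0
  0 0 0 0
After step 5: ants at (2,2),(1,2)
  0 0 0 0
  0 0 4 0
  0 0 5 0
  0 0 0 0
  0 0 0 0

0 0 0 0
0 0 4 0
0 0 5 0
0 0 0 0
0 0 0 0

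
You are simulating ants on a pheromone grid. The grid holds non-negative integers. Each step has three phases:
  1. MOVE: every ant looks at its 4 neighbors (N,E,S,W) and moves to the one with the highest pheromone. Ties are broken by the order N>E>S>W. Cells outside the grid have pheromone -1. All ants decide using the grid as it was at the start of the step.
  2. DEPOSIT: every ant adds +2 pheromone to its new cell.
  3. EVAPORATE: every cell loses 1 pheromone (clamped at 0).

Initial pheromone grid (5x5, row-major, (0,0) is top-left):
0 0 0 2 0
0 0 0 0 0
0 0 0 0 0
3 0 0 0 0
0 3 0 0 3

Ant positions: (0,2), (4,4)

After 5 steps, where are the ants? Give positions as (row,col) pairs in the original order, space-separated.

Step 1: ant0:(0,2)->E->(0,3) | ant1:(4,4)->N->(3,4)
  grid max=3 at (0,3)
Step 2: ant0:(0,3)->E->(0,4) | ant1:(3,4)->S->(4,4)
  grid max=3 at (4,4)
Step 3: ant0:(0,4)->W->(0,3) | ant1:(4,4)->N->(3,4)
  grid max=3 at (0,3)
Step 4: ant0:(0,3)->E->(0,4) | ant1:(3,4)->S->(4,4)
  grid max=3 at (4,4)
Step 5: ant0:(0,4)->W->(0,3) | ant1:(4,4)->N->(3,4)
  grid max=3 at (0,3)

(0,3) (3,4)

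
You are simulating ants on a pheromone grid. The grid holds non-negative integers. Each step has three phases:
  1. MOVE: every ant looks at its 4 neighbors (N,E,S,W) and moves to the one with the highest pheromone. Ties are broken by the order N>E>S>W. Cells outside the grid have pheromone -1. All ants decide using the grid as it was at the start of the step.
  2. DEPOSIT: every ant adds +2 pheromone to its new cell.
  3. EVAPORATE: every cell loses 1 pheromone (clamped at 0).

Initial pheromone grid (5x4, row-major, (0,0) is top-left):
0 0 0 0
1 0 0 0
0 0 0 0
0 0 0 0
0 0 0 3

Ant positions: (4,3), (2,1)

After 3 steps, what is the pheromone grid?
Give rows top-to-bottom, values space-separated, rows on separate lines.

After step 1: ants at (3,3),(1,1)
  0 0 0 0
  0 1 0 0
  0 0 0 0
  0 0 0 1
  0 0 0 2
After step 2: ants at (4,3),(0,1)
  0 1 0 0
  0 0 0 0
  0 0 0 0
  0 0 0 0
  0 0 0 3
After step 3: ants at (3,3),(0,2)
  0 0 1 0
  0 0 0 0
  0 0 0 0
  0 0 0 1
  0 0 0 2

0 0 1 0
0 0 0 0
0 0 0 0
0 0 0 1
0 0 0 2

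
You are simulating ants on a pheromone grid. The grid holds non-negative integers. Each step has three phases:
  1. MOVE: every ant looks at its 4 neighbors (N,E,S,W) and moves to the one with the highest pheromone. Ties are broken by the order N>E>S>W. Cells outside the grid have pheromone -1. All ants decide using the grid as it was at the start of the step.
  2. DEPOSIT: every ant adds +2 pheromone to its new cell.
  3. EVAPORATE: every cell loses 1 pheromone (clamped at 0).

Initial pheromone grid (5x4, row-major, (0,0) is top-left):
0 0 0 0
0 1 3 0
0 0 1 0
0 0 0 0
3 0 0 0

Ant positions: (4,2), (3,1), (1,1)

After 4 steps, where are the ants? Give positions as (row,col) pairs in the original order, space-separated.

Step 1: ant0:(4,2)->N->(3,2) | ant1:(3,1)->N->(2,1) | ant2:(1,1)->E->(1,2)
  grid max=4 at (1,2)
Step 2: ant0:(3,2)->N->(2,2) | ant1:(2,1)->N->(1,1) | ant2:(1,2)->N->(0,2)
  grid max=3 at (1,2)
Step 3: ant0:(2,2)->N->(1,2) | ant1:(1,1)->E->(1,2) | ant2:(0,2)->S->(1,2)
  grid max=8 at (1,2)
Step 4: ant0:(1,2)->N->(0,2) | ant1:(1,2)->N->(0,2) | ant2:(1,2)->N->(0,2)
  grid max=7 at (1,2)

(0,2) (0,2) (0,2)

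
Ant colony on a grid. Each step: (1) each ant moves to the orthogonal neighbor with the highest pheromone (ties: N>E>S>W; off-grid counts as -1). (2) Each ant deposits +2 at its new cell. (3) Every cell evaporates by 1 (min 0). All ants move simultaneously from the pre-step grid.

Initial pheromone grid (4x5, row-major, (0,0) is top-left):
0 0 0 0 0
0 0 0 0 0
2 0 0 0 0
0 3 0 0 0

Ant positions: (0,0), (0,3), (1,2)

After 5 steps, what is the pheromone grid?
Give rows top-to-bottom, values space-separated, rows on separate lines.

After step 1: ants at (0,1),(0,4),(0,2)
  0 1 1 0 1
  0 0 0 0 0
  1 0 0 0 0
  0 2 0 0 0
After step 2: ants at (0,2),(1,4),(0,1)
  0 2 2 0 0
  0 0 0 0 1
  0 0 0 0 0
  0 1 0 0 0
After step 3: ants at (0,1),(0,4),(0,2)
  0 3 3 0 1
  0 0 0 0 0
  0 0 0 0 0
  0 0 0 0 0
After step 4: ants at (0,2),(1,4),(0,1)
  0 4 4 0 0
  0 0 0 0 1
  0 0 0 0 0
  0 0 0 0 0
After step 5: ants at (0,1),(0,4),(0,2)
  0 5 5 0 1
  0 0 0 0 0
  0 0 0 0 0
  0 0 0 0 0

0 5 5 0 1
0 0 0 0 0
0 0 0 0 0
0 0 0 0 0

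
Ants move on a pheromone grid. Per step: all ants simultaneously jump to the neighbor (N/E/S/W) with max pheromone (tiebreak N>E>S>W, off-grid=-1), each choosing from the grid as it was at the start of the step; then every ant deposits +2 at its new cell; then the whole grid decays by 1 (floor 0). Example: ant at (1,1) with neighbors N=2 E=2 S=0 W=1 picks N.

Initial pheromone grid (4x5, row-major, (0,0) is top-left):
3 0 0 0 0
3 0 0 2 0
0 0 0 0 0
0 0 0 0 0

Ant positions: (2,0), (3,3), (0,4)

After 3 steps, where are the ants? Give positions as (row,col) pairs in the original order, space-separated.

Step 1: ant0:(2,0)->N->(1,0) | ant1:(3,3)->N->(2,3) | ant2:(0,4)->S->(1,4)
  grid max=4 at (1,0)
Step 2: ant0:(1,0)->N->(0,0) | ant1:(2,3)->N->(1,3) | ant2:(1,4)->W->(1,3)
  grid max=4 at (1,3)
Step 3: ant0:(0,0)->S->(1,0) | ant1:(1,3)->N->(0,3) | ant2:(1,3)->N->(0,3)
  grid max=4 at (1,0)

(1,0) (0,3) (0,3)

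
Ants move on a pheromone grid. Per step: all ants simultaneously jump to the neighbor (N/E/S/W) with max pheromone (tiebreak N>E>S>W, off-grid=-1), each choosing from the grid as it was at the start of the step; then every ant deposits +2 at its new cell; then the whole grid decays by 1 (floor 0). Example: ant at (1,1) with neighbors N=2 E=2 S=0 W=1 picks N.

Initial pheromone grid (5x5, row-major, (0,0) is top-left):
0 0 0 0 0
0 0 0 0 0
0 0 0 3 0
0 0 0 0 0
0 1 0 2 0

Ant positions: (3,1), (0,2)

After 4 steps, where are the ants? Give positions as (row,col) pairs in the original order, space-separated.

Step 1: ant0:(3,1)->S->(4,1) | ant1:(0,2)->E->(0,3)
  grid max=2 at (2,3)
Step 2: ant0:(4,1)->N->(3,1) | ant1:(0,3)->E->(0,4)
  grid max=1 at (0,4)
Step 3: ant0:(3,1)->S->(4,1) | ant1:(0,4)->S->(1,4)
  grid max=2 at (4,1)
Step 4: ant0:(4,1)->N->(3,1) | ant1:(1,4)->N->(0,4)
  grid max=1 at (0,4)

(3,1) (0,4)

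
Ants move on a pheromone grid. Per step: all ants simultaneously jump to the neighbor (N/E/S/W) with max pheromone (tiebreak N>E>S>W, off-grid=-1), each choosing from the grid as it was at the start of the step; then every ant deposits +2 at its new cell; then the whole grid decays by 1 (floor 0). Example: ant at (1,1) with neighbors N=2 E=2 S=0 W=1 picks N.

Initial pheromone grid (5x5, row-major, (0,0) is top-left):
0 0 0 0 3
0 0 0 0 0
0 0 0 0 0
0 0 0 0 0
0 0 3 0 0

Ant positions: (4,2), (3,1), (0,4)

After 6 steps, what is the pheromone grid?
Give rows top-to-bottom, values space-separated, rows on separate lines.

After step 1: ants at (3,2),(2,1),(1,4)
  0 0 0 0 2
  0 0 0 0 1
  0 1 0 0 0
  0 0 1 0 0
  0 0 2 0 0
After step 2: ants at (4,2),(1,1),(0,4)
  0 0 0 0 3
  0 1 0 0 0
  0 0 0 0 0
  0 0 0 0 0
  0 0 3 0 0
After step 3: ants at (3,2),(0,1),(1,4)
  0 1 0 0 2
  0 0 0 0 1
  0 0 0 0 0
  0 0 1 0 0
  0 0 2 0 0
After step 4: ants at (4,2),(0,2),(0,4)
  0 0 1 0 3
  0 0 0 0 0
  0 0 0 0 0
  0 0 0 0 0
  0 0 3 0 0
After step 5: ants at (3,2),(0,3),(1,4)
  0 0 0 1 2
  0 0 0 0 1
  0 0 0 0 0
  0 0 1 0 0
  0 0 2 0 0
After step 6: ants at (4,2),(0,4),(0,4)
  0 0 0 0 5
  0 0 0 0 0
  0 0 0 0 0
  0 0 0 0 0
  0 0 3 0 0

0 0 0 0 5
0 0 0 0 0
0 0 0 0 0
0 0 0 0 0
0 0 3 0 0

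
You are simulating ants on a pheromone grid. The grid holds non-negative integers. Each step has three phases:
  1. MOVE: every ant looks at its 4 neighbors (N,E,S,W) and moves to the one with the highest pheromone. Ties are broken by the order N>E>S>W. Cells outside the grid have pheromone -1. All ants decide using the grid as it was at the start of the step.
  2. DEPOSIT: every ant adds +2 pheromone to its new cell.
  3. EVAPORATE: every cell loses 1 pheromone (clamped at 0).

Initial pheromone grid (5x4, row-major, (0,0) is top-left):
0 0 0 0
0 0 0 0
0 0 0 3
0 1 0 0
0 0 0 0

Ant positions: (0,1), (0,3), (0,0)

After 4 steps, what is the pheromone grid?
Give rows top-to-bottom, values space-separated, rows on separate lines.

After step 1: ants at (0,2),(1,3),(0,1)
  0 1 1 0
  0 0 0 1
  0 0 0 2
  0 0 0 0
  0 0 0 0
After step 2: ants at (0,1),(2,3),(0,2)
  0 2 2 0
  0 0 0 0
  0 0 0 3
  0 0 0 0
  0 0 0 0
After step 3: ants at (0,2),(1,3),(0,1)
  0 3 3 0
  0 0 0 1
  0 0 0 2
  0 0 0 0
  0 0 0 0
After step 4: ants at (0,1),(2,3),(0,2)
  0 4 4 0
  0 0 0 0
  0 0 0 3
  0 0 0 0
  0 0 0 0

0 4 4 0
0 0 0 0
0 0 0 3
0 0 0 0
0 0 0 0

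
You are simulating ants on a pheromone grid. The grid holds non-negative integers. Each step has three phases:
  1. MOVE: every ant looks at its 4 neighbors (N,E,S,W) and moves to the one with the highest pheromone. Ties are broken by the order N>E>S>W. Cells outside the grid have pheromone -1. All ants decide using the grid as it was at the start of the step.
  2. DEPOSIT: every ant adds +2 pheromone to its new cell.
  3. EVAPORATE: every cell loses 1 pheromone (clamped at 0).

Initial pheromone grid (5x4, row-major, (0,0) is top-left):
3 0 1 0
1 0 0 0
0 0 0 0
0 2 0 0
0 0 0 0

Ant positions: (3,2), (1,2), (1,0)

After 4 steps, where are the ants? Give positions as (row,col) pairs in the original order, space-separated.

Step 1: ant0:(3,2)->W->(3,1) | ant1:(1,2)->N->(0,2) | ant2:(1,0)->N->(0,0)
  grid max=4 at (0,0)
Step 2: ant0:(3,1)->N->(2,1) | ant1:(0,2)->E->(0,3) | ant2:(0,0)->E->(0,1)
  grid max=3 at (0,0)
Step 3: ant0:(2,1)->S->(3,1) | ant1:(0,3)->W->(0,2) | ant2:(0,1)->W->(0,0)
  grid max=4 at (0,0)
Step 4: ant0:(3,1)->N->(2,1) | ant1:(0,2)->E->(0,3) | ant2:(0,0)->E->(0,1)
  grid max=3 at (0,0)

(2,1) (0,3) (0,1)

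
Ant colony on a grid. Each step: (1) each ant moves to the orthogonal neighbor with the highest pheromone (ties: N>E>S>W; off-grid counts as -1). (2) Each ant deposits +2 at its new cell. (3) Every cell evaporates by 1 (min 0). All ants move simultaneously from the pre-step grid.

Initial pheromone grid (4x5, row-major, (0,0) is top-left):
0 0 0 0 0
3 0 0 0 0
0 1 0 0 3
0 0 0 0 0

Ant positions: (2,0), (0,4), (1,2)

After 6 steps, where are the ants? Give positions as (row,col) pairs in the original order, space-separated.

Step 1: ant0:(2,0)->N->(1,0) | ant1:(0,4)->S->(1,4) | ant2:(1,2)->N->(0,2)
  grid max=4 at (1,0)
Step 2: ant0:(1,0)->N->(0,0) | ant1:(1,4)->S->(2,4) | ant2:(0,2)->E->(0,3)
  grid max=3 at (1,0)
Step 3: ant0:(0,0)->S->(1,0) | ant1:(2,4)->N->(1,4) | ant2:(0,3)->E->(0,4)
  grid max=4 at (1,0)
Step 4: ant0:(1,0)->N->(0,0) | ant1:(1,4)->S->(2,4) | ant2:(0,4)->S->(1,4)
  grid max=3 at (1,0)
Step 5: ant0:(0,0)->S->(1,0) | ant1:(2,4)->N->(1,4) | ant2:(1,4)->S->(2,4)
  grid max=4 at (1,0)
Step 6: ant0:(1,0)->N->(0,0) | ant1:(1,4)->S->(2,4) | ant2:(2,4)->N->(1,4)
  grid max=5 at (2,4)

(0,0) (2,4) (1,4)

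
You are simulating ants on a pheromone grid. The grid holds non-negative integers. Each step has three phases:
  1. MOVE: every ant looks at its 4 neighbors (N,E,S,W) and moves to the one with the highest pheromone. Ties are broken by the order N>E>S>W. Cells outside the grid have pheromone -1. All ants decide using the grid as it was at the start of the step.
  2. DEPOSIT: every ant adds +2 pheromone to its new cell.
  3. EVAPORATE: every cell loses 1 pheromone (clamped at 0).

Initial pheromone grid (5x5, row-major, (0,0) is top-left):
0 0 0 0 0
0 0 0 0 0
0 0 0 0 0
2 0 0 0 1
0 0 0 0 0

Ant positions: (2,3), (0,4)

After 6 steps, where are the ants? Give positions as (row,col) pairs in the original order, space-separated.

Step 1: ant0:(2,3)->N->(1,3) | ant1:(0,4)->S->(1,4)
  grid max=1 at (1,3)
Step 2: ant0:(1,3)->E->(1,4) | ant1:(1,4)->W->(1,3)
  grid max=2 at (1,3)
Step 3: ant0:(1,4)->W->(1,3) | ant1:(1,3)->E->(1,4)
  grid max=3 at (1,3)
Step 4: ant0:(1,3)->E->(1,4) | ant1:(1,4)->W->(1,3)
  grid max=4 at (1,3)
Step 5: ant0:(1,4)->W->(1,3) | ant1:(1,3)->E->(1,4)
  grid max=5 at (1,3)
Step 6: ant0:(1,3)->E->(1,4) | ant1:(1,4)->W->(1,3)
  grid max=6 at (1,3)

(1,4) (1,3)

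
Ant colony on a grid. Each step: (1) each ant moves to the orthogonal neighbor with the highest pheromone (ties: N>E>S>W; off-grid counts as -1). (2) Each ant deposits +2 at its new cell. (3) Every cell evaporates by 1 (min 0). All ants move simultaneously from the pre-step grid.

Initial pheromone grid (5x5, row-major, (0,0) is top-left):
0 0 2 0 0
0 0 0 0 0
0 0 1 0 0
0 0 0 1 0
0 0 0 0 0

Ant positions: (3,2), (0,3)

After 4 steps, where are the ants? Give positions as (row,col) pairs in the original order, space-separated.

Step 1: ant0:(3,2)->N->(2,2) | ant1:(0,3)->W->(0,2)
  grid max=3 at (0,2)
Step 2: ant0:(2,2)->N->(1,2) | ant1:(0,2)->E->(0,3)
  grid max=2 at (0,2)
Step 3: ant0:(1,2)->N->(0,2) | ant1:(0,3)->W->(0,2)
  grid max=5 at (0,2)
Step 4: ant0:(0,2)->E->(0,3) | ant1:(0,2)->E->(0,3)
  grid max=4 at (0,2)

(0,3) (0,3)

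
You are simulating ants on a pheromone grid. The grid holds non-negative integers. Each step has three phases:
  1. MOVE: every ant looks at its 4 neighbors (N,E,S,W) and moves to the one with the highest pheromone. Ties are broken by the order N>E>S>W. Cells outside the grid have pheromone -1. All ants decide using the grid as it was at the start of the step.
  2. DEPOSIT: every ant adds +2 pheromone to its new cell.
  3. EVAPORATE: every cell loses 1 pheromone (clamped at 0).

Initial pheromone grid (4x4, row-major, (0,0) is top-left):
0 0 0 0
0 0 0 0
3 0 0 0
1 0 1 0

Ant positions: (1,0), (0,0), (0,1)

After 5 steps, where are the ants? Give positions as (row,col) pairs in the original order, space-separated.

Step 1: ant0:(1,0)->S->(2,0) | ant1:(0,0)->E->(0,1) | ant2:(0,1)->E->(0,2)
  grid max=4 at (2,0)
Step 2: ant0:(2,0)->N->(1,0) | ant1:(0,1)->E->(0,2) | ant2:(0,2)->W->(0,1)
  grid max=3 at (2,0)
Step 3: ant0:(1,0)->S->(2,0) | ant1:(0,2)->W->(0,1) | ant2:(0,1)->E->(0,2)
  grid max=4 at (2,0)
Step 4: ant0:(2,0)->N->(1,0) | ant1:(0,1)->E->(0,2) | ant2:(0,2)->W->(0,1)
  grid max=4 at (0,1)
Step 5: ant0:(1,0)->S->(2,0) | ant1:(0,2)->W->(0,1) | ant2:(0,1)->E->(0,2)
  grid max=5 at (0,1)

(2,0) (0,1) (0,2)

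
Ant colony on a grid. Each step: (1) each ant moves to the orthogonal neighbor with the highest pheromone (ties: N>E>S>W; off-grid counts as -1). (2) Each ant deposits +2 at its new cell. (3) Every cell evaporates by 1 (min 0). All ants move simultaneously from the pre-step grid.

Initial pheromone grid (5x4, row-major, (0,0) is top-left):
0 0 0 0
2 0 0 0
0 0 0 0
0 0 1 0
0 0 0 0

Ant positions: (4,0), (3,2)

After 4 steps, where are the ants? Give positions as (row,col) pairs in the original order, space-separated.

Step 1: ant0:(4,0)->N->(3,0) | ant1:(3,2)->N->(2,2)
  grid max=1 at (1,0)
Step 2: ant0:(3,0)->N->(2,0) | ant1:(2,2)->N->(1,2)
  grid max=1 at (1,2)
Step 3: ant0:(2,0)->N->(1,0) | ant1:(1,2)->N->(0,2)
  grid max=1 at (0,2)
Step 4: ant0:(1,0)->N->(0,0) | ant1:(0,2)->E->(0,3)
  grid max=1 at (0,0)

(0,0) (0,3)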